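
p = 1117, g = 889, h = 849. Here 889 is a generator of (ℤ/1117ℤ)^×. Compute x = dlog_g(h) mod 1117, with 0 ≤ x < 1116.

305

Baby-step giant-step with m = ceil(sqrt(1116)) = 34.
Baby table (889^j mod 1117 for j=0..33):
  0:1  1:889  2:602  3:135  4:496  5:846  6:353  7:1057
  8:276  9:741  10:836  11:399  12:622  13:43  14:249  15:195
  16:220  17:105  18:634  19:658  20:771  21:698  22:587  23:204
  24:402  25:1055  26:732  27:654  28:566  29:524  30:47  31:454
  32:369  33:760
Giant step factor: 889^(-34) ≡ 909 (mod 1117).
Scan 849·909^i mod 1117 for i = 0, 1, …:
  i=0: 849   i=1: 1011   i=2: 825   i=3: 418
  i=4: 182   i=5: 122   i=6: 315   i=7: 383
  i=8: 760
Match at i=8, j=33: x = 8·34 + 33 = 305.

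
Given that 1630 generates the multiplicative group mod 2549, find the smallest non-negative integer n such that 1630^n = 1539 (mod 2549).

Baby-step giant-step with m = ceil(sqrt(2548)) = 51.
Baby table (1630^j mod 2549 for j=0..50):
  0:1  1:1630  2:842  3:1098  4:342  5:1778  6:2476  7:813
  8:2259  9:1414  10:524  11:205  12:231  13:1827  14:778  15:1287
  16:2532  17:329  18:980  19:1726  20:1833  21:362  22:1241  23:1473
  24:2381  25:1452  26:1288  27:1613  28:1171  29:2078  30:2068  31:1062
  32:289  33:2054  34:1183  35:1246  36:1976  37:1493  38:1844  39:449
  40:307  41:806  42:1045  43:618  44:485  45:360  46:530  47:2338
  48:185  49:768  50:281
Giant step factor: 1630^(-51) ≡ 1481 (mod 2549).
Scan 1539·1481^i mod 2549 for i = 0, 1, …:
  i=0: 1539   i=1: 453   i=2: 506   i=3: 2529
  i=4: 968   i=5: 1070   i=6: 1741   i=7: 1382
  i=8: 2444   i=9: 2533     …   i=17: 175
  i=18: 1726
Match at i=18, j=19: n = 18·51 + 19 = 937.

937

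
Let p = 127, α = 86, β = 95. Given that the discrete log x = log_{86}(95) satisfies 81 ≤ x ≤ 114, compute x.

Compute 86^81 mod 127 = 63, then multiply by 86 repeatedly:
  86^81=63  86^82=84  86^83=112  86^84=107  86^85=58
  86^86=35  86^87=89  86^88=34  86^89=3  86^90=4
  86^91=90  86^92=120  86^93=33  86^94=44  86^95=101
  86^96=50  86^97=109  86^98=103  86^99=95
Found 95 at exponent 99.

99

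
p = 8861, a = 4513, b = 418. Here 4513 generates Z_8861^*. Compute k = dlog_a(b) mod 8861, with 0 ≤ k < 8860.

2632

Baby-step giant-step with m = ceil(sqrt(8860)) = 95.
Baby table (4513^j mod 8861 for j=0..94):
  0:1  1:4513  2:4591  3:2165  4:5823  5:6334  6:8617  7:6453
  8:5143  9:3400  10:5809  11:5179  12:6370  13:2726  14:3370  15:3334
  16:364  17:3447  18:5256  19:8292  20:1793  21:1716  22:8655  23:727
  24:2381  25:5921  26:5558  27:6624  28:5959  29:8693  30:3862  31:8480
  32:8442  33:5307  34:8069  35:5548  36:5799  37:4354  38:4765  39:7659
  40:7167  41:2021  42:2804  43:944  44:6992  45:875  46:5730  47:3092
  48:6982  49:50  50:4125  51:8025  52:1918  53:7598  54:6565  55:5522
  56:3654  57:181  58:1641  59:6898  60:1981  61:8365  62:3385  63:141
  64:7202  65:478  66:3991  67:5831  68:6994  69:1040  70:6051  71:7422
  72:906  73:3857  74:3637  75:3209  76:3343  77:5537  78:461  79:7019
  80:7533  81:5633  82:8381  83:4705  84:2709  85:6398  86:5036  87:7864
  88:1927  89:3910  90:3579  91:7285  92:2895  93:4021  94:8306
Giant step factor: 4513^(-95) ≡ 2606 (mod 8861).
Scan 418·2606^i mod 8861 for i = 0, 1, …:
  i=0: 418   i=1: 8266   i=2: 105   i=3: 7800
  i=4: 8527   i=5: 6835   i=6: 1400   i=7: 6529
  i=8: 1454   i=9: 5477     …   i=26: 8309
  i=27: 5831
Match at i=27, j=67: k = 27·95 + 67 = 2632.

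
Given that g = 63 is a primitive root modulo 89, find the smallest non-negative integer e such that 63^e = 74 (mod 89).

65

Baby-step giant-step with m = ceil(sqrt(88)) = 10.
Baby table (63^j mod 89 for j=0..9):
  0:1  1:63  2:53  3:46  4:50  5:35  6:69  7:75
  8:8  9:59
Giant step factor: 63^(-10) ≡ 72 (mod 89).
Scan 74·72^i mod 89 for i = 0, 1, …:
  i=0: 74   i=1: 77   i=2: 26   i=3: 3
  i=4: 38   i=5: 66   i=6: 35
Match at i=6, j=5: e = 6·10 + 5 = 65.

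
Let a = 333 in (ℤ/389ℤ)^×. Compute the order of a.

388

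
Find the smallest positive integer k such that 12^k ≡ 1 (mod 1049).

1048

The order of 12 must divide p − 1 = 1048 = 2^3 · 131.
Divisors: 1, 2, 4, 8, 131, 262, 524, 1048.
Check each in increasing order: 12^1 ≡ 12;  12^2 ≡ 144;  12^4 ≡ 805;  12^8 ≡ 792;  12^131 ≡ 461;  12^262 ≡ 623;  12^524 ≡ 1048;  12^1048 ≡ 1.
Smallest exponent giving 1 is 1048.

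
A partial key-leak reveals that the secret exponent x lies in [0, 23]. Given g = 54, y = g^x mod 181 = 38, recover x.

4

Compute 54^0 mod 181 = 1, then multiply by 54 repeatedly:
  54^0=1  54^1=54  54^2=20  54^3=175  54^4=38
Found 38 at exponent 4.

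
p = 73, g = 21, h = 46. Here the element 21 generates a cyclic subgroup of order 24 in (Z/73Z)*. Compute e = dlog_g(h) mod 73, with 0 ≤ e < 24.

18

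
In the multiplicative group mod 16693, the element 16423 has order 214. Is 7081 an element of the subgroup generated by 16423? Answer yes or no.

7081 ∈ ⟨16423⟩ iff 7081^214 ≡ 1 (mod 16693), since |⟨16423⟩| = 214.
7081^214 mod 16693 = 1.
Since 1 = 1, 7081 lies in the subgroup.

yes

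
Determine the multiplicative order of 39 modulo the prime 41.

20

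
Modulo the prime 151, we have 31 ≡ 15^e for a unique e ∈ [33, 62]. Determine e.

46

Compute 15^33 mod 151 = 101, then multiply by 15 repeatedly:
  15^33=101  15^34=5  15^35=75  15^36=68  15^37=114
  15^38=49  15^39=131  15^40=2  15^41=30  15^42=148
  15^43=106  15^44=80  15^45=143  15^46=31
Found 31 at exponent 46.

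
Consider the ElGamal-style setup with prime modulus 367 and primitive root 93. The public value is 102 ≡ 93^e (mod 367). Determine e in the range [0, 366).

230

Baby-step giant-step with m = ceil(sqrt(366)) = 20.
Baby table (93^j mod 367 for j=0..19):
  0:1  1:93  2:208  3:260  4:325  5:131  6:72  7:90
  8:296  9:3  10:279  11:257  12:46  13:241  14:26  15:216
  16:270  17:154  18:9  19:103
Giant step factor: 93^(-20) ≡ 248 (mod 367).
Scan 102·248^i mod 367 for i = 0, 1, …:
  i=0: 102   i=1: 340   i=2: 277   i=3: 67
  i=4: 101   i=5: 92   i=6: 62   i=7: 329
  i=8: 118   i=9: 271   i=10: 47   i=11: 279
Match at i=11, j=10: e = 11·20 + 10 = 230.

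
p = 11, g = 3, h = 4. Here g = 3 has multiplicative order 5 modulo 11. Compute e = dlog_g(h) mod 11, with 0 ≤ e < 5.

4

Successive powers of 3 modulo 11:
  3^0=1  3^1=3  3^2=9  3^3=5  3^4=4
So 3^4 ≡ 4 (mod 11), giving e = 4.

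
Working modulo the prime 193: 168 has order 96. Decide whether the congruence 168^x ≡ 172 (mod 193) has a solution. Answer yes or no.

yes

172 ∈ ⟨168⟩ iff 172^96 ≡ 1 (mod 193), since |⟨168⟩| = 96.
172^96 mod 193 = 1.
Since 1 = 1, 172 lies in the subgroup.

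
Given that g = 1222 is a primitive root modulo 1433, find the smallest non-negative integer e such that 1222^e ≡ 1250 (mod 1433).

Baby-step giant-step with m = ceil(sqrt(1432)) = 38.
Baby table (1222^j mod 1433 for j=0..37):
  0:1  1:1222  2:98  3:817  4:1006  5:1251  6:1144  7:793
  8:338  9:332  10:165  11:1010  12:407  13:103  14:1195  15:63
  16:1037  17:442  18:1316  19:326  20:1431  21:422  22:1237  23:1232
  24:854  25:364  26:578  27:1280  28:757  29:769  30:1103  31:846
  32:619  33:1227  34:476  35:1307  36:792  37:549
Giant step factor: 1222^(-38) ≡ 741 (mod 1433).
Scan 1250·741^i mod 1433 for i = 0, 1, …:
  i=0: 1250   i=1: 532   i=2: 137   i=3: 1207
  i=4: 195   i=5: 1195
Match at i=5, j=14: e = 5·38 + 14 = 204.

204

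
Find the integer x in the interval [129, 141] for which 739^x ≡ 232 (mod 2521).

Compute 739^129 mod 2521 = 1837, then multiply by 739 repeatedly:
  739^129=1837  739^130=1245  739^131=2411  739^132=1903  739^133=2120
  739^134=1139  739^135=2228  739^136=279  739^137=1980  739^138=1040
  739^139=2176  739^140=2187  739^141=232
Found 232 at exponent 141.

141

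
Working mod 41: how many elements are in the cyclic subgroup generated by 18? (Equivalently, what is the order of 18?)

The order of 18 must divide p − 1 = 40 = 2^3 · 5.
Divisors: 1, 2, 4, 5, 8, 10, 20, 40.
Check each in increasing order: 18^1 ≡ 18;  18^2 ≡ 37;  18^4 ≡ 16;  18^5 ≡ 1.
Smallest exponent giving 1 is 5.

5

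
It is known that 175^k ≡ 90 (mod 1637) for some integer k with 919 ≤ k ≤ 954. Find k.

954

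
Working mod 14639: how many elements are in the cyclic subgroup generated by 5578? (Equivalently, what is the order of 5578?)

14638

The order of 5578 must divide p − 1 = 14638 = 2 · 13 · 563.
Divisors: 1, 2, 13, 26, 563, 1126, 7319, 14638.
Check each in increasing order: 5578^1 ≡ 5578;  5578^2 ≡ 6209;  5578^13 ≡ 1781;  5578^26 ≡ 9937;  5578^563 ≡ 825;  5578^1126 ≡ 7231;  5578^7319 ≡ 14638;  5578^14638 ≡ 1.
Smallest exponent giving 1 is 14638.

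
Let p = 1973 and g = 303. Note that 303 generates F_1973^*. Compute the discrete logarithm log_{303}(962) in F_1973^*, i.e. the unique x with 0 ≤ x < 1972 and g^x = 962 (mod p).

Baby-step giant-step with m = ceil(sqrt(1972)) = 45.
Baby table (303^j mod 1973 for j=0..44):
  0:1  1:303  2:1051  3:800  4:1694  5:302  6:748  7:1722
  8:894  9:581  10:446  11:974  12:1145  13:1660  14:1838  15:528
  16:171  17:515  18:178  19:663  20:1616  21:344  22:1636  23:485
  24:953  25:701  26:1292  27:822  28:468  29:1721  30:591  31:1503
  32:1619  33:1253  34:843  35:912  36:116  37:1607  38:1563  39:69
  40:1177  41:1491  42:1929  43:479  44:1108
Giant step factor: 303^(-45) ≡ 798 (mod 1973).
Scan 962·798^i mod 1973 for i = 0, 1, …:
  i=0: 962   i=1: 179   i=2: 786   i=3: 1787
  i=4: 1520   i=5: 1538   i=6: 118   i=7: 1433
  i=8: 1167   i=9: 10     …   i=13: 1111
  i=14: 701
Match at i=14, j=25: x = 14·45 + 25 = 655.

655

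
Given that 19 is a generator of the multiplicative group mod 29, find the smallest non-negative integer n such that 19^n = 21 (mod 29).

5

Successive powers of 19 modulo 29:
  19^0=1  19^1=19  19^2=13  19^3=15  19^4=24  19^5=21
So 19^5 ≡ 21 (mod 29), giving n = 5.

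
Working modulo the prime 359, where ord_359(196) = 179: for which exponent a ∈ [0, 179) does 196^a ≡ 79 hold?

73

Baby-step giant-step with m = ceil(sqrt(179)) = 14.
Baby table (196^j mod 359 for j=0..13):
  0:1  1:196  2:3  3:229  4:9  5:328  6:27  7:266
  8:81  9:80  10:243  11:240  12:11  13:2
Giant step factor: 196^(-14) ≡ 272 (mod 359).
Scan 79·272^i mod 359 for i = 0, 1, …:
  i=0: 79   i=1: 307   i=2: 216   i=3: 235
  i=4: 18   i=5: 229
Match at i=5, j=3: a = 5·14 + 3 = 73.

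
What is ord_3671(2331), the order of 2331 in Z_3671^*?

3670

The order of 2331 must divide p − 1 = 3670 = 2 · 5 · 367.
Divisors: 1, 2, 5, 10, 367, 734, 1835, 3670.
Check each in increasing order: 2331^1 ≡ 2331;  2331^2 ≡ 481;  2331^5 ≡ 3223;  2331^10 ≡ 2470;  2331^367 ≡ 2825;  2331^734 ≡ 3542;  2331^1835 ≡ 3670;  2331^3670 ≡ 1.
Smallest exponent giving 1 is 3670.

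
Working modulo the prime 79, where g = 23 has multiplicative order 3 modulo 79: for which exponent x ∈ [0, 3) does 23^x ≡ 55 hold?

Successive powers of 23 modulo 79:
  23^0=1  23^1=23  23^2=55
So 23^2 ≡ 55 (mod 79), giving x = 2.

2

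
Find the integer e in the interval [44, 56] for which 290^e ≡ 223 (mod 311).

44

Compute 290^44 mod 311 = 223, then multiply by 290 repeatedly:
  290^44=223
Found 223 at exponent 44.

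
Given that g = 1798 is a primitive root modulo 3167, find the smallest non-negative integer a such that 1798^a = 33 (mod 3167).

1574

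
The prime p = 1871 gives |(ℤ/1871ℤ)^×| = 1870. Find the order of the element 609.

935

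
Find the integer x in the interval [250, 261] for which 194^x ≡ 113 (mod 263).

Compute 194^250 mod 263 = 222, then multiply by 194 repeatedly:
  194^250=222  194^251=199  194^252=208  194^253=113
Found 113 at exponent 253.

253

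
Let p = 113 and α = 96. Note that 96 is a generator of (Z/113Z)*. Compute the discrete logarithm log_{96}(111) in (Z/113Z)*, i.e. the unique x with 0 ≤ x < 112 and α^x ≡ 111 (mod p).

Baby-step giant-step with m = ceil(sqrt(112)) = 11.
Baby table (96^j mod 113 for j=0..10):
  0:1  1:96  2:63  3:59  4:14  5:101  6:91  7:35
  8:83  9:58  10:31
Giant step factor: 96^(-11) ≡ 3 (mod 113).
Scan 111·3^i mod 113 for i = 0, 1, …:
  i=0: 111   i=1: 107   i=2: 95   i=3: 59
Match at i=3, j=3: x = 3·11 + 3 = 36.

36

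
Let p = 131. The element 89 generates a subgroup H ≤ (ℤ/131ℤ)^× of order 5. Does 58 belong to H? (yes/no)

yes

⟨89⟩ has order 5; its elements mod 131 are {1, 53, 58, 61, 89}.
58 is in this set.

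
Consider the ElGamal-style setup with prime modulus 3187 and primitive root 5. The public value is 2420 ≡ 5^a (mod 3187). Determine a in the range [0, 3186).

1535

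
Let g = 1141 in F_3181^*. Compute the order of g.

The order of 1141 must divide p − 1 = 3180 = 2^2 · 3 · 5 · 53.
Divisors: 1, 2, 3, 4, 5, 6, 10, 12, 15, 20, 30, 53, 60, 106, 159, 212, 265, 318, 530, 636, 795, 1060, 1590, 3180.
Check each in increasing order: 1141^1 ≡ 1141;  1141^2 ≡ 852;  1141^3 ≡ 1927;  1141^4 ≡ 636;  1141^5 ≡ 408;  1141^6 ≡ 1102;  1141^10 ≡ 1052;  1141^12 ≡ 2443;  1141^15 ≡ 2962;  1141^20 ≡ 2897;  1141^30 ≡ 246;  1141^53 ≡ 1535;  1141^60 ≡ 77;  1141^106 ≡ 2285;  1141^159 ≡ 2013;  1141^212 ≡ 1204;  1141^265 ≡ 3160;  1141^318 ≡ 2756;  1141^530 ≡ 441;  1141^636 ≡ 2489;  1141^795 ≡ 282;  1141^1060 ≡ 440;  1141^1590 ≡ 3180;  1141^3180 ≡ 1.
Smallest exponent giving 1 is 3180.

3180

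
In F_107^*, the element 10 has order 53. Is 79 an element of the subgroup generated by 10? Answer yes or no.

yes

79 ∈ ⟨10⟩ iff 79^53 ≡ 1 (mod 107), since |⟨10⟩| = 53.
79^53 mod 107 = 1.
Since 1 = 1, 79 lies in the subgroup.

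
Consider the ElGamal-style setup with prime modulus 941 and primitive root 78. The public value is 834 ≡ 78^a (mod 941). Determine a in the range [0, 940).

924

Baby-step giant-step with m = ceil(sqrt(940)) = 31.
Baby table (78^j mod 941 for j=0..30):
  0:1  1:78  2:438  3:288  4:821  5:50  6:136  7:257
  8:285  9:587  10:618  11:213  12:617  13:135  14:179  15:788
  16:299  17:738  18:163  19:481  20:819  21:835  22:201  23:622
  24:525  25:487  26:346  27:640  28:47  29:843  30:825
Giant step factor: 78^(-31) ≡ 13 (mod 941).
Scan 834·13^i mod 941 for i = 0, 1, …:
  i=0: 834   i=1: 491   i=2: 737   i=3: 171
  i=4: 341   i=5: 669   i=6: 228   i=7: 141
  i=8: 892   i=9: 304     …   i=28: 327
  i=29: 487
Match at i=29, j=25: a = 29·31 + 25 = 924.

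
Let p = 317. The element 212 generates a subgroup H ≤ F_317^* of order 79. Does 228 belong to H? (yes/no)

no

228 ∈ ⟨212⟩ iff 228^79 ≡ 1 (mod 317), since |⟨212⟩| = 79.
228^79 mod 317 = 316.
Since 316 ≠ 1, 228 does not lie in the subgroup.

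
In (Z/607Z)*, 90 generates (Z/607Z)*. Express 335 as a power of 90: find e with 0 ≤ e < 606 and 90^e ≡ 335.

Baby-step giant-step with m = ceil(sqrt(606)) = 25.
Baby table (90^j mod 607 for j=0..24):
  0:1  1:90  2:209  3:600  4:584  5:358  6:49  7:161
  8:529  9:264  10:87  11:546  12:580  13:605  14:427  15:189
  16:14  17:46  18:498  19:509  20:285  21:156  22:79  23:433
  24:122
Giant step factor: 90^(-25) ≡ 326 (mod 607).
Scan 335·326^i mod 607 for i = 0, 1, …:
  i=0: 335   i=1: 557   i=2: 89   i=3: 485
  i=4: 290   i=5: 455   i=6: 222   i=7: 139
  i=8: 396   i=9: 412     …   i=15: 360
  i=16: 209
Match at i=16, j=2: e = 16·25 + 2 = 402.

402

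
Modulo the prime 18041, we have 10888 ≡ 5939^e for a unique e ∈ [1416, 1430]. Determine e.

Compute 5939^1416 mod 18041 = 8982, then multiply by 5939 repeatedly:
  5939^1416=8982  5939^1417=14902  5939^1418=11873  5939^1419=9519  5939^1420=10888
Found 10888 at exponent 1420.

1420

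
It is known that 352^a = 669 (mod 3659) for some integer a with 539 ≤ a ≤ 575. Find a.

Compute 352^539 mod 3659 = 648, then multiply by 352 repeatedly:
  352^539=648  352^540=1238  352^541=355  352^542=554  352^543=1081
  352^544=3635  352^545=2529  352^546=1071  352^547=115  352^548=231
  352^549=814  352^550=1126  352^551=1180  352^552=1893  352^553=398
  352^554=1054  352^555=1449  352^556=1447  352^557=743  352^558=1747
  352^559=232  352^560=1166  352^561=624  352^562=108  352^563=1426
  352^564=669
Found 669 at exponent 564.

564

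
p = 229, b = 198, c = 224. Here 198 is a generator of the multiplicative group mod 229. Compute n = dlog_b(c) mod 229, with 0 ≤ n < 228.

196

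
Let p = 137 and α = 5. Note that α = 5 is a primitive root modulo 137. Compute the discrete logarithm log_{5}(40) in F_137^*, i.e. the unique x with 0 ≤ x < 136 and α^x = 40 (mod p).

83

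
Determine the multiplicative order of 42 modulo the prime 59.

58

The order of 42 must divide p − 1 = 58 = 2 · 29.
Divisors: 1, 2, 29, 58.
Check each in increasing order: 42^1 ≡ 42;  42^2 ≡ 53;  42^29 ≡ 58;  42^58 ≡ 1.
Smallest exponent giving 1 is 58.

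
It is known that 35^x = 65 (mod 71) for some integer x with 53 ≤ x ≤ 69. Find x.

53

Compute 35^53 mod 71 = 65, then multiply by 35 repeatedly:
  35^53=65
Found 65 at exponent 53.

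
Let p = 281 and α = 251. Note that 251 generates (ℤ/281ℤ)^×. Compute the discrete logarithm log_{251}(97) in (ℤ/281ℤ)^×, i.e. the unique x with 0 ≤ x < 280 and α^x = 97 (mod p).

Baby-step giant-step with m = ceil(sqrt(280)) = 17.
Baby table (251^j mod 281 for j=0..16):
  0:1  1:251  2:57  3:257  4:158  5:37  6:14  7:142
  8:236  9:226  10:245  11:237  12:196  13:21  14:213  15:73
  16:58
Giant step factor: 251^(-17) ≡ 26 (mod 281).
Scan 97·26^i mod 281 for i = 0, 1, …:
  i=0: 97   i=1: 274   i=2: 99   i=3: 45
  i=4: 46   i=5: 72   i=6: 186   i=7: 59
  i=8: 129   i=9: 263   i=10: 94   i=11: 196
Match at i=11, j=12: x = 11·17 + 12 = 199.

199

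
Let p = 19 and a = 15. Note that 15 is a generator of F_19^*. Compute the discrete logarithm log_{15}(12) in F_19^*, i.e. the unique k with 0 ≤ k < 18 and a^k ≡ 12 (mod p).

3

Successive powers of 15 modulo 19:
  15^0=1  15^1=15  15^2=16  15^3=12
So 15^3 ≡ 12 (mod 19), giving k = 3.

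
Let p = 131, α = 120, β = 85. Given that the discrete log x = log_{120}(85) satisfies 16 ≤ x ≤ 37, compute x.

Compute 120^16 mod 131 = 102, then multiply by 120 repeatedly:
  120^16=102  120^17=57  120^18=28  120^19=85
Found 85 at exponent 19.

19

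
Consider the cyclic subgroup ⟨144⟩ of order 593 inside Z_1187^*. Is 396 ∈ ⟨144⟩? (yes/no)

yes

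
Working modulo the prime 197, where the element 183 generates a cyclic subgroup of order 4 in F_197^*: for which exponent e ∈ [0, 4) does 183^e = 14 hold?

3

Successive powers of 183 modulo 197:
  183^0=1  183^1=183  183^2=196  183^3=14
So 183^3 ≡ 14 (mod 197), giving e = 3.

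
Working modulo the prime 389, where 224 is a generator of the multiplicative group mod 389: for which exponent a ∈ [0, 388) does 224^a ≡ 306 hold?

75

Baby-step giant-step with m = ceil(sqrt(388)) = 20.
Baby table (224^j mod 389 for j=0..19):
  0:1  1:224  2:384  3:47  4:25  5:154  6:264  7:8
  8:236  9:349  10:376  11:200  12:65  13:167  14:64  15:332
  16:69  17:285  18:44  19:131
Giant step factor: 224^(-20) ≡ 122 (mod 389).
Scan 306·122^i mod 389 for i = 0, 1, …:
  i=0: 306   i=1: 377   i=2: 92   i=3: 332
Match at i=3, j=15: a = 3·20 + 15 = 75.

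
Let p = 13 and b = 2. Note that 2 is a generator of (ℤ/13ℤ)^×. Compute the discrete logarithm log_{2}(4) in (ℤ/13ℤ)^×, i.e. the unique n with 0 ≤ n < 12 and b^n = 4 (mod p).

2

Successive powers of 2 modulo 13:
  2^0=1  2^1=2  2^2=4
So 2^2 ≡ 4 (mod 13), giving n = 2.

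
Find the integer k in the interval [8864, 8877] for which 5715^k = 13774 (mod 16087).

Compute 5715^8864 mod 16087 = 6171, then multiply by 5715 repeatedly:
  5715^8864=6171  5715^8865=4561  5715^8866=5175  5715^8867=7219  5715^8868=9517
  5715^8869=15595  5715^8870=3445  5715^8871=13774
Found 13774 at exponent 8871.

8871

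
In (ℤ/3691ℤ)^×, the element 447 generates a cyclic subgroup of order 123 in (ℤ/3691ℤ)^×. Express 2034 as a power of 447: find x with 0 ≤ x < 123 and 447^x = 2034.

75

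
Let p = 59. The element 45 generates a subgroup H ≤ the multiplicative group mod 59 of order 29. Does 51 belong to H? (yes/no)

yes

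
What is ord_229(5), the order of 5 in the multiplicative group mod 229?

114

The order of 5 must divide p − 1 = 228 = 2^2 · 3 · 19.
Divisors: 1, 2, 3, 4, 6, 12, 19, 38, 57, 76, 114, 228.
Check each in increasing order: 5^1 ≡ 5;  5^2 ≡ 25;  5^3 ≡ 125;  5^4 ≡ 167;  5^6 ≡ 53;  5^12 ≡ 61;  5^19 ≡ 135;  5^38 ≡ 134;  5^57 ≡ 228;  5^76 ≡ 94;  5^114 ≡ 1.
Smallest exponent giving 1 is 114.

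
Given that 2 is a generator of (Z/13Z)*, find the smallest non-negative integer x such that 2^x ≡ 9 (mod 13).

Successive powers of 2 modulo 13:
  2^0=1  2^1=2  2^2=4  2^3=8  2^4=3  2^5=6
  2^6=12  2^7=11  2^8=9
So 2^8 ≡ 9 (mod 13), giving x = 8.

8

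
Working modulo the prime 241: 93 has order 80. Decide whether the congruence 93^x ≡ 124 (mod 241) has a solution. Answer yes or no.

yes

124 ∈ ⟨93⟩ iff 124^80 ≡ 1 (mod 241), since |⟨93⟩| = 80.
124^80 mod 241 = 1.
Since 1 = 1, 124 lies in the subgroup.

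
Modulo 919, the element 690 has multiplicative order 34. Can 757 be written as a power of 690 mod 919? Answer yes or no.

yes

757 ∈ ⟨690⟩ iff 757^34 ≡ 1 (mod 919), since |⟨690⟩| = 34.
757^34 mod 919 = 1.
Since 1 = 1, 757 lies in the subgroup.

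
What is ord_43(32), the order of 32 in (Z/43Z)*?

14

The order of 32 must divide p − 1 = 42 = 2 · 3 · 7.
Divisors: 1, 2, 3, 6, 7, 14, 21, 42.
Check each in increasing order: 32^1 ≡ 32;  32^2 ≡ 35;  32^3 ≡ 2;  32^6 ≡ 4;  32^7 ≡ 42;  32^14 ≡ 1.
Smallest exponent giving 1 is 14.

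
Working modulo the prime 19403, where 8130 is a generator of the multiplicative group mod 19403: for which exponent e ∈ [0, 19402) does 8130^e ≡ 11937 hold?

Baby-step giant-step with m = ceil(sqrt(19402)) = 140.
Baby table (8130^j mod 19403 for j=0..139):
  0:1  1:8130  2:10282  3:4536  4:11980  5:13743  6:8116  7:12880
  8:15812  9:6685  10:1247  11:9744  12:15674  13:10119  14:18153  15:4672
  16:11689  17:15079  18:4116  19:12308  20:2769  21:4490  22:6657  23:6443
  24:12893  25:5084  26:4530  27:2006  28:10260  29:303  30:18612  31:10966
  32:16198  33:1579  34:11887  35:14370  36:2637  37:17898  38:7643  39:9184
  40:3176  41:14890  42:383  43:9310  44:18600  45:10421  46:9232  47:5356
  48:3948  49:4678  50:2260  51:18562  52:11929  53:6576  54:7615  55:14380
  56:6325  57:4300  58:14197  59:12566  60:4785  61:18438  62:12765  63:12206
  64:7838  65:3488  66:9657  67:6872  68:8123  69:11581  70:10174  71:19034
  72:7495  73:8930  74:14277  75:3264  76:12419  77:12661  78:1015  79:5675
  80:16819  81:5529  82:13422  83:17791  84:10868  85:14981  86:2899  87:13628
  88:4510  89:14033  90:18053  91:6598  92:11848  93:7748  94:9102  95:15621
  96:6095  97:16491  98:16503  99:17048  100:4611  101:834  102:8773  103:18465
  104:18842  105:18178  106:13892  107:16500  108:12061  109:12571  110:6629  111:11639
  112:16042  113:13897  114:18344  115:5262  116:15848  117:8320  118:2742  119:17816
  120:685  121:389  122:19284  123:2680  124:18234  125:3500  126:10202  127:13838
  128:4346  129:117  130:463  131:8  132:6831  133:4644  134:16885  135:18228
  136:12929  137:6719  138:6025  139:10078
Giant step factor: 8130^(-140) ≡ 1514 (mod 19403).
Scan 11937·1514^i mod 19403 for i = 0, 1, …:
  i=0: 11937   i=1: 8425   i=2: 7679   i=3: 3609
  i=4: 11783   i=5: 8105   i=6: 8274   i=7: 11901
  i=8: 12130   i=9: 9582     …   i=17: 18134
  i=18: 19034
Match at i=18, j=71: e = 18·140 + 71 = 2591.

2591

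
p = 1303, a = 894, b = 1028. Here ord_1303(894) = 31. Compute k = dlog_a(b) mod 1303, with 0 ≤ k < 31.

Successive powers of 894 modulo 1303:
  894^0=1  894^1=894  894^2=497  894^3=1298  894^4=742  894^5=121
  894^6=25  894^7=199  894^8=698  894^9=1178  894^10=308  894^11=419
  894^12=625  894^13=1066  894^14=511  894^15=784  894^16=1185  894^17=51
  894^18=1292  894^19=590  894^20=1048  894^21=55  894^22=959  894^23=1275
  894^24=1028
So 894^24 ≡ 1028 (mod 1303), giving k = 24.

24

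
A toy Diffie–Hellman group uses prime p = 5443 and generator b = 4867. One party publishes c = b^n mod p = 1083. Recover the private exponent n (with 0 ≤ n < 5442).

2343

Baby-step giant-step with m = ceil(sqrt(5442)) = 74.
Baby table (4867^j mod 5443 for j=0..73):
  0:1  1:4867  2:5196  3:754  4:1136  5:4267  6:2444  7:1993
  8:505  9:3042  10:454  11:5203  12:2165  13:4850  14:4102  15:4953
  16:4647  17:1284  18:664  19:3989  20:4725  21:5343  22:3170  23:2928
  24:802  25:703  26:3297  27:535  28:2091  29:3930  30:608  31:3587
  32:2228  33:1220  34:4870  35:3468  36:13  37:3398  38:2232  39:4359
  40:3882  41:1041  42:4557  43:4137  44:1122  45:1445  46:459  47:2323
  48:930  49:3177  50:4339  51:4516  52:538  53:363  54:3189  55:2870
  56:1552  57:4143  58:3109  59:5406  60:4983  61:3696  62:4760  63:1512
  64:5411  65:2103  66:2461  67:3087  68:1749  69:4974  70:3437  71:1540
  72:169  73:630
Giant step factor: 4867^(-74) ≡ 136 (mod 5443).
Scan 1083·136^i mod 5443 for i = 0, 1, …:
  i=0: 1083   i=1: 327   i=2: 928   i=3: 1019
  i=4: 2509   i=5: 3758   i=6: 4889   i=7: 858
  i=8: 2385   i=9: 3223     …   i=30: 1184
  i=31: 3177
Match at i=31, j=49: n = 31·74 + 49 = 2343.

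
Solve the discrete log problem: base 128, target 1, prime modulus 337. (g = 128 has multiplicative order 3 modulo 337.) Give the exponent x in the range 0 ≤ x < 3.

Successive powers of 128 modulo 337:
  128^0=1
So 128^0 ≡ 1 (mod 337), giving x = 0.

0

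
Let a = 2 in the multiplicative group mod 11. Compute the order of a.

10

The order of 2 must divide p − 1 = 10 = 2 · 5.
Divisors: 1, 2, 5, 10.
Check each in increasing order: 2^1 ≡ 2;  2^2 ≡ 4;  2^5 ≡ 10;  2^10 ≡ 1.
Smallest exponent giving 1 is 10.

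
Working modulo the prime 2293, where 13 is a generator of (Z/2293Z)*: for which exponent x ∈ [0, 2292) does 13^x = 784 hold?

1888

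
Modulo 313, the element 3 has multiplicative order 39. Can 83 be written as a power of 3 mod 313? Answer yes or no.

yes

83 ∈ ⟨3⟩ iff 83^39 ≡ 1 (mod 313), since |⟨3⟩| = 39.
83^39 mod 313 = 1.
Since 1 = 1, 83 lies in the subgroup.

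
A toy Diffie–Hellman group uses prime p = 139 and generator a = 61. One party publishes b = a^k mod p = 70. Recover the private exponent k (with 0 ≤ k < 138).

Baby-step giant-step with m = ceil(sqrt(138)) = 12.
Baby table (61^j mod 139 for j=0..11):
  0:1  1:61  2:107  3:133  4:51  5:53  6:36  7:111
  8:99  9:62  10:29  11:101
Giant step factor: 61^(-12) ≡ 34 (mod 139).
Scan 70·34^i mod 139 for i = 0, 1, …:
  i=0: 70   i=1: 17   i=2: 22   i=3: 53
Match at i=3, j=5: k = 3·12 + 5 = 41.

41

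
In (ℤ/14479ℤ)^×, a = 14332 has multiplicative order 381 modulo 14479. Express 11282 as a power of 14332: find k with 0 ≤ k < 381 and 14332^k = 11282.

Baby-step giant-step with m = ceil(sqrt(381)) = 20.
Baby table (14332^j mod 14479 for j=0..19):
  0:1  1:14332  2:7130  3:8857  4:1131  5:7491  6:13706  7:12278
  8:5009  9:2106  10:8956  11:1057  12:3890  13:7330  14:8415  15:8189
  16:12453  17:8242  18:4662  19:9678
Giant step factor: 14332^(-20) ≡ 3993 (mod 14479).
Scan 11282·3993^i mod 14479 for i = 0, 1, …:
  i=0: 11282   i=1: 4857   i=2: 6620   i=3: 9485
  i=4: 11020   i=5: 1179   i=6: 2072   i=7: 5987
  i=8: 1262   i=9: 474     …   i=17: 10474
  i=18: 7330
Match at i=18, j=13: k = 18·20 + 13 = 373.

373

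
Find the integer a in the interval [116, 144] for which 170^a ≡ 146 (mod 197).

Compute 170^116 mod 197 = 53, then multiply by 170 repeatedly:
  170^116=53  170^117=145  170^118=25  170^119=113  170^120=101
  170^121=31  170^122=148  170^123=141  170^124=133  170^125=152
  170^126=33  170^127=94  170^128=23  170^129=167  170^130=22
  170^131=194  170^132=81  170^133=177  170^134=146
Found 146 at exponent 134.

134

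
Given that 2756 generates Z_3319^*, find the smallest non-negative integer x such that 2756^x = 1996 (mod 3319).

Baby-step giant-step with m = ceil(sqrt(3318)) = 58.
Baby table (2756^j mod 3319 for j=0..57):
  0:1  1:2756  2:1664  3:2445  4:850  5:2705  6:506  7:556
  8:2277  9:2502  10:1949  11:1302  12:473  13:2540  14:469  15:1473
  16:451  17:1650  18:370  19:787  20:1665  21:1882  22:2514  23:1831
  24:1356  25:3261  26:2783  27:3058  28:907  29:485  30:2422  31:523
  32:942  33:694  34:920  35:3123  36:821  37:2437  38:2035  39:2669
  40:860  41:394  42:551  43:1773  44:820  45:3000  46:371  47:224
  48:10  49:1008  50:45  51:1217  52:1862  53:498  54:1741  55:2241
  56:2856  57:1787
Giant step factor: 2756^(-58) ≡ 1182 (mod 3319).
Scan 1996·1182^i mod 3319 for i = 0, 1, …:
  i=0: 1996   i=1: 2782   i=2: 2514
Match at i=2, j=22: x = 2·58 + 22 = 138.

138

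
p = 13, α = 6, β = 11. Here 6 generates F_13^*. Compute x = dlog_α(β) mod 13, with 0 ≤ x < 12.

11

Successive powers of 6 modulo 13:
  6^0=1  6^1=6  6^2=10  6^3=8  6^4=9  6^5=2
  6^6=12  6^7=7  6^8=3  6^9=5  6^10=4  6^11=11
So 6^11 ≡ 11 (mod 13), giving x = 11.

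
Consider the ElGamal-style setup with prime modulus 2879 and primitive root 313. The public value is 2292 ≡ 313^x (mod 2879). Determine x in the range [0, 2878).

1872

Baby-step giant-step with m = ceil(sqrt(2878)) = 54.
Baby table (313^j mod 2879 for j=0..53):
  0:1  1:313  2:83  3:68  4:1131  5:2765  6:1745  7:2054
  8:885  9:621  10:1480  11:2600  12:1922  13:2754  14:1181  15:1141
  16:137  17:2575  18:2734  19:679  20:2360  21:1656  22:108  23:2135
  24:327  25:1586  26:1230  27:2083  28:1325  29:149  30:573  31:851
  32:1495  33:1537  34:288  35:895  36:872  37:2310  38:401  39:1716
  40:1614  41:1357  42:1528  43:350  44:148  45:260  46:768  47:1427
  48:406  49:402  50:2029  51:1697  52:1425  53:2659
Giant step factor: 313^(-54) ≡ 61 (mod 2879).
Scan 2292·61^i mod 2879 for i = 0, 1, …:
  i=0: 2292   i=1: 1620   i=2: 934   i=3: 2273
  i=4: 461   i=5: 2210   i=6: 2376   i=7: 986
  i=8: 2566   i=9: 1060     …   i=33: 1383
  i=34: 872
Match at i=34, j=36: x = 34·54 + 36 = 1872.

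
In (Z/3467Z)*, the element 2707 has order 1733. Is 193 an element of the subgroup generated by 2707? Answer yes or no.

193 ∈ ⟨2707⟩ iff 193^1733 ≡ 1 (mod 3467), since |⟨2707⟩| = 1733.
193^1733 mod 3467 = 1.
Since 1 = 1, 193 lies in the subgroup.

yes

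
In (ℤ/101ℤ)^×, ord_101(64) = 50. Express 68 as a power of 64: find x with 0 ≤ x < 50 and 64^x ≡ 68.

22

Baby-step giant-step with m = ceil(sqrt(50)) = 8.
Baby table (64^j mod 101 for j=0..7):
  0:1  1:64  2:56  3:49  4:5  5:17  6:78  7:43
Giant step factor: 64^(-8) ≡ 97 (mod 101).
Scan 68·97^i mod 101 for i = 0, 1, …:
  i=0: 68   i=1: 31   i=2: 78
Match at i=2, j=6: x = 2·8 + 6 = 22.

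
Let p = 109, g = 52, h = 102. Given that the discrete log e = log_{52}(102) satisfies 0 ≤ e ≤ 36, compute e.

22

Compute 52^0 mod 109 = 1, then multiply by 52 repeatedly:
  52^0=1  52^1=52  52^2=88  52^3=107  52^4=5
  52^5=42  52^6=4  52^7=99  52^8=25  52^9=101
  52^10=20  52^11=59  52^12=16  52^13=69  52^14=100
  52^15=77  52^16=80  52^17=18  52^18=64  52^19=58
  52^20=73  52^21=90  52^22=102
Found 102 at exponent 22.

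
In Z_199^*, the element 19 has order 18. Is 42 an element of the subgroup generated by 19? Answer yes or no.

no

⟨19⟩ has order 18; its elements mod 199 are {1, 19, 21, 24, 37, 43, 58, 92, 93, 106, 107, 141, 156, 162, 175, 178, 180, 198}.
42 is not in this set.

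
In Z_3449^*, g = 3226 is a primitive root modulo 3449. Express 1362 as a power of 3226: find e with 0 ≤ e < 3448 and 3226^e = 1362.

1455

Baby-step giant-step with m = ceil(sqrt(3448)) = 59.
Baby table (3226^j mod 3449 for j=0..58):
  0:1  1:3226  2:1443  3:2417  4:2502  5:792  6:2732  7:1237
  8:69  9:1858  10:2995  11:1221  12:188  13:2913  14:2262  15:2577
  16:1312  17:589  18:3164  19:1473  20:2625  21:955  22:873  23:1914
  24:854  25:2702  26:1029  27:1616  28:1777  29:364  30:1604  31:1004
  32:293  33:192  34:2021  35:1136  36:1898  37:973  38:308  39:296
  40:2972  41:2901  42:1489  43:2506  44:3349  45:1606  46:558  47:3179
  48:1577  49:127  50:2720  51:464  52:3447  53:446  54:563  55:2064
  56:1894  57:1865  58:1434
Giant step factor: 3226^(-59) ≡ 2126 (mod 3449).
Scan 1362·2126^i mod 3449 for i = 0, 1, …:
  i=0: 1362   i=1: 1901   i=2: 2747   i=3: 965
  i=4: 2884   i=5: 2511   i=6: 2783   i=7: 1623
  i=8: 1498   i=9: 1321     …   i=23: 2333
  i=24: 296
Match at i=24, j=39: e = 24·59 + 39 = 1455.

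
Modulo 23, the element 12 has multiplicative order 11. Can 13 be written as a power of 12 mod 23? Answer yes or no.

⟨12⟩ has order 11; its elements mod 23 are {1, 2, 3, 4, 6, 8, 9, 12, 13, 16, 18}.
13 is in this set.

yes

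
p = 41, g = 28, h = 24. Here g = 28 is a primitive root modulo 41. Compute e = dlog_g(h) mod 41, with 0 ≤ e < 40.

23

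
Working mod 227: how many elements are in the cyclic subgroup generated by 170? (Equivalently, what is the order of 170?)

The order of 170 must divide p − 1 = 226 = 2 · 113.
Divisors: 1, 2, 113, 226.
Check each in increasing order: 170^1 ≡ 170;  170^2 ≡ 71;  170^113 ≡ 226;  170^226 ≡ 1.
Smallest exponent giving 1 is 226.

226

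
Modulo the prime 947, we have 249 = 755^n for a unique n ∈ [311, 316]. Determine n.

314

Compute 755^311 mod 947 = 638, then multiply by 755 repeatedly:
  755^311=638  755^312=614  755^313=487  755^314=249
Found 249 at exponent 314.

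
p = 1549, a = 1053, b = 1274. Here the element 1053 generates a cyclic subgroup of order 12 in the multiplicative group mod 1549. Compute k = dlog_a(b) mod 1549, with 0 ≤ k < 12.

Successive powers of 1053 modulo 1549:
  1053^0=1  1053^1=1053  1053^2=1274
So 1053^2 ≡ 1274 (mod 1549), giving k = 2.

2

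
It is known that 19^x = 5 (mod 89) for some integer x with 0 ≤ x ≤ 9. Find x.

Compute 19^0 mod 89 = 1, then multiply by 19 repeatedly:
  19^0=1  19^1=19  19^2=5
Found 5 at exponent 2.

2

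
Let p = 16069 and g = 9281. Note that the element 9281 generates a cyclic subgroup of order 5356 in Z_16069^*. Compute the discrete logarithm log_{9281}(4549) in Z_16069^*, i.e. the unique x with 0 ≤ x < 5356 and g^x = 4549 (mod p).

1274

Baby-step giant-step with m = ceil(sqrt(5356)) = 74.
Baby table (9281^j mod 16069 for j=0..73):
  0:1  1:9281  2:7121  3:14273  4:10946  5:1608  6:11816  7:9440
  8:4452  9:5613  10:14624  11:6570  12:10384  13:8111  14:10995  15:6445
  16:7227  17:1781  18:10529  19:4060  20:15124  21:3129  22:3566  23:9975
  24:4466  25:6995  26:1835  27:13564  28:2938  29:14554  30:15729  31:10053
  32:5279  33:18  34:6368  35:15695  36:15879  37:4200  38:12875  39:3791
  40:9230  41:15860  42:4620  43:6128  44:5777  45:10153  46:1377  47:5082
  48:3527  49:1534  50:15989  51:12763  52:8804  53:15128  54:8115  55:15981
  56:2791  57:43  58:13427  59:892  60:3117  61:4677  62:4868  63:9949
  64:4195  65:14677  66:324  67:2141  68:9337  69:12649  70:11324  71:6784
  72:3962  73:5450
Giant step factor: 9281^(-74) ≡ 14023 (mod 16069).
Scan 4549·14023^i mod 16069 for i = 0, 1, …:
  i=0: 4549   i=1: 12766   i=2: 8958   i=3: 6661
  i=4: 14175   i=5: 2495   i=6: 5172   i=7: 7559
  i=8: 8733   i=9: 1010     …   i=16: 774
  i=17: 7227
Match at i=17, j=16: x = 17·74 + 16 = 1274.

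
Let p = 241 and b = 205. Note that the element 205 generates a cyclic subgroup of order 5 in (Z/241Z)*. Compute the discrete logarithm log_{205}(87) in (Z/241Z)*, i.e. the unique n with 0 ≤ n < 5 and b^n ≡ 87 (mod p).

Successive powers of 205 modulo 241:
  205^0=1  205^1=205  205^2=91  205^3=98  205^4=87
So 205^4 ≡ 87 (mod 241), giving n = 4.

4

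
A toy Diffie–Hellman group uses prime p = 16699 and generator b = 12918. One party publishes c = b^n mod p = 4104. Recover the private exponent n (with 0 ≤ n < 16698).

8357

Baby-step giant-step with m = ceil(sqrt(16698)) = 130.
Baby table (12918^j mod 16699 for j=0..129):
  0:1  1:12918  2:1617  3:14656  4:9645  5:2871  6:15798  7:85
  8:12595  9:3853  10:10034  11:1574  12:10249  13:6910  14:7225  15:1839
  16:10224  17:1241  18:198  19:2817  20:2885  21:12961  22:6024  23:692
  24:5291  25:131  26:5659  27:11439  28:16250  29:11070  30:8723  31:15561
  32:11135  33:13443  34:3773  35:11932  36:5806  37:6699  38:3464  39:11331
  40:7123  41:3424  42:12280  43:9239  44:1649  45:10557  46:11292  47:4291
  48:7157  49:8462  50:462  51:6573  52:12298  53:7977  54:14056  55:7181
  56:1213  57:5872  58:7638  59:9992  60:10085  61:9131  62:9221  63:2911
  64:14849  65:14668  66:14370  67:5576  68:7981  69:15631  70:13649  71:9740
  72:11054  73:2423  74:6388  75:10425  76:9414  77:7934  78:9649  79:4446
  80:5567  81:8612  82:1078  83:15337  84:6430  85:1914  86:10532  87:5623
  88:13963  89:8135  90:1123  91:12182  92:12399  93:10173  94:10383  95:1226
  96:6816  97:11960  98:132  99:1878  100:13056  101:14207  102:4016  103:11594
  104:14660  105:11220  106:9339  107:7626  108:5267  109:7380  110:249  111:10374
  112:1857  113:8962  114:13648  115:13521  116:9437  117:4466  118:13442  119:7554
  120:10315  121:7849  122:13753  123:593  124:12232  125:7038  126:7528  127:8427
  128:15904  129:75
Giant step factor: 12918^(-130) ≡ 15452 (mod 16699).
Scan 4104·15452^i mod 16699 for i = 0, 1, …:
  i=0: 4104   i=1: 8905   i=2: 300   i=3: 9977
  i=4: 16135   i=5: 1950   i=6: 6404   i=7: 13033
  i=8: 12675   i=9: 8228     …   i=63: 9315
  i=64: 6699
Match at i=64, j=37: n = 64·130 + 37 = 8357.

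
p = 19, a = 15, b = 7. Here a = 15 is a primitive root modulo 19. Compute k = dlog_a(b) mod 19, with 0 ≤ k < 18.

12

Successive powers of 15 modulo 19:
  15^0=1  15^1=15  15^2=16  15^3=12  15^4=9  15^5=2
  15^6=11  15^7=13  15^8=5  15^9=18  15^10=4  15^11=3
  15^12=7
So 15^12 ≡ 7 (mod 19), giving k = 12.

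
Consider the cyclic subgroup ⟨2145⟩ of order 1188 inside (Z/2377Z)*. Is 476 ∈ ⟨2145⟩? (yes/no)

476 ∈ ⟨2145⟩ iff 476^1188 ≡ 1 (mod 2377), since |⟨2145⟩| = 1188.
476^1188 mod 2377 = 2376.
Since 2376 ≠ 1, 476 does not lie in the subgroup.

no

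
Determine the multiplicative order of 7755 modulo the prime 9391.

The order of 7755 must divide p − 1 = 9390 = 2 · 3 · 5 · 313.
Divisors: 1, 2, 3, 5, 6, 10, 15, 30, 313, 626, 939, 1565, 1878, 3130, 4695, 9390.
Check each in increasing order: 7755^1 ≡ 7755;  7755^2 ≡ 61;  7755^3 ≡ 3505;  7755^5 ≡ 7203;  7755^6 ≡ 1597;  7755^10 ≡ 7325;  7755^15 ≡ 3337;  7755^30 ≡ 7234;  7755^313 ≡ 8950;  7755^626 ≡ 6661;  7755^939 ≡ 1882;  7755^1565 ≡ 8408;  7755^1878 ≡ 1517;  7755^3130 ≡ 8407;  7755^4695 ≡ 9390;  7755^9390 ≡ 1.
Smallest exponent giving 1 is 9390.

9390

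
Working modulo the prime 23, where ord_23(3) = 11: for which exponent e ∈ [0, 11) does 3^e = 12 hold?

Successive powers of 3 modulo 23:
  3^0=1  3^1=3  3^2=9  3^3=4  3^4=12
So 3^4 ≡ 12 (mod 23), giving e = 4.

4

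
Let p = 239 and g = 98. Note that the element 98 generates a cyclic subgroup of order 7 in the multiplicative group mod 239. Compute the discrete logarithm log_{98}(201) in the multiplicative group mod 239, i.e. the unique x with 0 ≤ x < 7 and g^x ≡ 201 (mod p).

5

Successive powers of 98 modulo 239:
  98^0=1  98^1=98  98^2=44  98^3=10  98^4=24  98^5=201
So 98^5 ≡ 201 (mod 239), giving x = 5.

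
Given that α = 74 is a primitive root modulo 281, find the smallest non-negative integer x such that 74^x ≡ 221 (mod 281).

245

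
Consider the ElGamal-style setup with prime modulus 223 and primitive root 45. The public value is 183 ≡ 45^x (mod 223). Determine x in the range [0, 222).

74

Baby-step giant-step with m = ceil(sqrt(222)) = 15.
Baby table (45^j mod 223 for j=0..14):
  0:1  1:45  2:18  3:141  4:101  5:85  6:34  7:192
  8:166  9:111  10:89  11:214  12:41  13:61  14:69
Giant step factor: 45^(-15) ≡ 118 (mod 223).
Scan 183·118^i mod 223 for i = 0, 1, …:
  i=0: 183   i=1: 186   i=2: 94   i=3: 165
  i=4: 69
Match at i=4, j=14: x = 4·15 + 14 = 74.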